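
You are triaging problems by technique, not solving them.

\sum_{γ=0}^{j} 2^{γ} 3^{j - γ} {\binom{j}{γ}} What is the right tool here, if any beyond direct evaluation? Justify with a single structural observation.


Technique: the binomial theorem — terms weighting {\binom{j}{γ}} against matched powers of 2 and 3 reassemble into (2 + 3)^j by the binomial theorem.


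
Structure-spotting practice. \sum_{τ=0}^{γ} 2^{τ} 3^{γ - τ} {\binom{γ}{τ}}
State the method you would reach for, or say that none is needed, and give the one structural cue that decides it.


Best approach: the binomial theorem — the summand is term τ of a binomial expansion in 2 and 3; the whole sum is a single power.


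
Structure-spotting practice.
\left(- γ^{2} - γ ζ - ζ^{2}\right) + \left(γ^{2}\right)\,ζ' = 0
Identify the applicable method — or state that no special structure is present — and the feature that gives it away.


Verdict: the homogeneous substitution — the slope's numerator and denominator have matching total degree, so it depends only on ζ/γ and the ratio substitution collapses it.


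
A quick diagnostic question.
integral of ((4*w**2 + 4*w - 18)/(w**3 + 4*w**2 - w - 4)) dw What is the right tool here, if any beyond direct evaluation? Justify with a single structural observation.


Method: partial fractions — rational integrand, reducible denominator w**3 + 4*w**2 - w - 4: decompose first, integrate second.


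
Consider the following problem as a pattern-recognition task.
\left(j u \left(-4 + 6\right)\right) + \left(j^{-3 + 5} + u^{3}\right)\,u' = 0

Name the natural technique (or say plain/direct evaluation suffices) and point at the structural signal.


Method: the exact-equation method — because the two cross partials coincide, the form is conservative as written — recover its potential in (j, u).


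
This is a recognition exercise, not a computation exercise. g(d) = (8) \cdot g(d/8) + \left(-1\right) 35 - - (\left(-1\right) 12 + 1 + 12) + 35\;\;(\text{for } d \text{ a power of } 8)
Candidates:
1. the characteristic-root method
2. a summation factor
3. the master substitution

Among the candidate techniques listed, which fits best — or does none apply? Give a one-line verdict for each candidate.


Technique: the master substitution — the argument contracts 8-fold per step: reindex d exponentially and solve the linear recurrence in the new index.
- the characteristic-root method — a divided-index call is not the fixed-shift linear shape that characteristic roots solve.
- a summation factor: a divided-index call is outside the fixed-shift first-order family a summation factor normalizes.
- the master substitution — yes, a natural case for it.


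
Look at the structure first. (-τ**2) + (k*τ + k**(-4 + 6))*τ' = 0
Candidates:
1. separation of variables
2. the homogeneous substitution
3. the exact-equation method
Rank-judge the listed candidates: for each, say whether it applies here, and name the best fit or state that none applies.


Best approach: the homogeneous substitution — solved for the derivative, the right side is unchanged under scaling k and τ together — it depends only on the ratio τ/k, so substitute a single ratio variable. A Bernoulli-style rewrite — possibly after exchanging which variable is treated as dependent — would work as well; the homogeneous substitution is the more immediate reading here.
- separation of variables: no division isolates the independent variable from the unknown.
- the homogeneous substitution — applies; the problem has the shape this method handles.
- the exact-equation method: the mixed-partials test fails on this split — it is not an exact differential as presented.


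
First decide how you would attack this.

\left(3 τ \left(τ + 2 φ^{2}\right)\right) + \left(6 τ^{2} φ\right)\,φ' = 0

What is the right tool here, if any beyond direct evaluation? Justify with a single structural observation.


Verdict: the exact-equation method — because the two cross partials coincide, the form is conservative as written — recover its potential in (τ, φ).


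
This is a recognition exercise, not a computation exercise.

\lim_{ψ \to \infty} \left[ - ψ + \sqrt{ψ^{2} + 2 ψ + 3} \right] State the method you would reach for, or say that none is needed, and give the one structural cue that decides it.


Technique: conjugate multiplication — two divergent pieces with a minus sign between them and a radical in the mix: rationalize \sqrt{ψ^{2} + 2 ψ + 3} - ψ before any limit law applies.


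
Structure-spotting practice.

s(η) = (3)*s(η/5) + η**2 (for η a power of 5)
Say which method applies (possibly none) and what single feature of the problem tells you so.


Diagnosis: the master substitution — recursion at η/5 is multiplicative in the index; logarithmic reindexing via η = 5^m linearizes it.


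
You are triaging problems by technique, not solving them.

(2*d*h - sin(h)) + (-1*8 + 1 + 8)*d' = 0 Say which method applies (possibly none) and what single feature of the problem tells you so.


Verdict: a linear integrating factor — the unknown enters only to the first power against a nonzero forcing term — the integrating-factor template applies directly.


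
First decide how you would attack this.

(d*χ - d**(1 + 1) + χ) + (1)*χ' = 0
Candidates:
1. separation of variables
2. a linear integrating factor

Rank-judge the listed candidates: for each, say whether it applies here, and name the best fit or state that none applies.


Diagnosis: a linear integrating factor — linear in the unknown with genuine forcing: multiply through by the exponential of the integrated coefficient and the left side closes into one derivative.
- separation of variables — no algebra isolates the independent variable on one side and the unknown on the other.
- a linear integrating factor: yes — fits the structure here.


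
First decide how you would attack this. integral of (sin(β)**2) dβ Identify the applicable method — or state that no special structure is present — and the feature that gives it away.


Technique: a trigonometric identity — sin(β)**2 carries an even exponent — trade it for double-angle cosines before integrating.


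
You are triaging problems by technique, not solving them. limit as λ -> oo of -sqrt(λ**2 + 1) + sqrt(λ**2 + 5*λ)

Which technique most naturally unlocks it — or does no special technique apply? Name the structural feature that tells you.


Method: conjugate multiplication — sqrt(λ**2 + 5*λ) and sqrt(λ**2 + 1) both blow up, but their difference is tame once the conjugate rationalizes it.


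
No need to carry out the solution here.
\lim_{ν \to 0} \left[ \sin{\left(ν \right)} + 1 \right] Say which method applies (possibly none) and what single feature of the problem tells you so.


Technique: no special technique — no vanishing denominator and no indeterminate clash at the point — evaluation is immediate.


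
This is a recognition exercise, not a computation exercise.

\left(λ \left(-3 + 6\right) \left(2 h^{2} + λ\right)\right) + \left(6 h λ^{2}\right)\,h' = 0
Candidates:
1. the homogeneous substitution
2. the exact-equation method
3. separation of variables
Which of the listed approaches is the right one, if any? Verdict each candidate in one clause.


Method: the exact-equation method — because the two cross partials coincide, the form is conservative as written — recover its potential in (λ, h).
- the homogeneous substitution — the ratio of the variables does not determine the slope.
- the exact-equation method: yes — fits the structure here.
- separation of variables — no algebra isolates the independent variable on one side and the unknown on the other.


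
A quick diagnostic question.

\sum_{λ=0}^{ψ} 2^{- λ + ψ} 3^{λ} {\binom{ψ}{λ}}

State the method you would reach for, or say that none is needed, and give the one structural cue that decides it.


Technique: the binomial theorem — the summand is term λ of a binomial expansion in 3 and 2; the whole sum is a single power.


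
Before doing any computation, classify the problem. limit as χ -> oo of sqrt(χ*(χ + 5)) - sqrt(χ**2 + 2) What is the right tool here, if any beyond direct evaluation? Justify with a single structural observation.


Best approach: conjugate multiplication — this difference gives up after one conjugate multiplication — the radical structure cancels against its conjugate.


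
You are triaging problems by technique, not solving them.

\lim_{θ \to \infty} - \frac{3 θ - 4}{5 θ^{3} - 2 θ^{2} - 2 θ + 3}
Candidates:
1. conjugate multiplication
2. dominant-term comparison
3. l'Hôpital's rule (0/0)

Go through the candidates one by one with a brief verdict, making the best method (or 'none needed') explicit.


Technique: dominant-term comparison — as θ grows, only the highest-degree terms matter — compare leading terms and read the limit off.
- conjugate multiplication: rationalization has no target — no divergent radical difference appears.
- dominant-term comparison — yes, a natural case for it.
- l'Hôpital's rule (0/0) — no 0/0 form appears: written as one quotient, top and bottom both grow without bound, and the ratio is decided by their leading terms.


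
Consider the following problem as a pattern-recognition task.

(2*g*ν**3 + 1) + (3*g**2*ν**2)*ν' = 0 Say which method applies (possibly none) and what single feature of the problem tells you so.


Best approach: the exact-equation method — this form is already the differential of something: the matching mixed partials of 2*g*ν**3 + 1 and 3*g**2*ν**2 prove it.


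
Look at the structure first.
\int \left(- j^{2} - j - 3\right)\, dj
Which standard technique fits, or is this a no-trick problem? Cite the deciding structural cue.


Technique: no special technique — scan for structure and find none: constant multiples of powers of j, integrate directly.


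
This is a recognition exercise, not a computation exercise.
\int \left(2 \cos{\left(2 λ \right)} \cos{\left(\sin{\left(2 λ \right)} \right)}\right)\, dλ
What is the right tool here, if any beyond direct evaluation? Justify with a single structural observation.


Technique: u-substitution — gathered as a product, the integrand carries the factor 2 \cos{\left(2 λ \right)} — up to a constant, the derivative of the inner expression \sin{\left(2 λ \right)} — so u = \sin{\left(2 λ \right)} collapses the integral.


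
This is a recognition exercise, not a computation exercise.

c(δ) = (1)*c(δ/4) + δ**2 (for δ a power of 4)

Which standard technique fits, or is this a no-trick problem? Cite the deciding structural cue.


Diagnosis: the master substitution — the recursive call is at index δ/4 rather than a shift, a divide-and-conquer shape — substituting δ = 4^m linearizes it.


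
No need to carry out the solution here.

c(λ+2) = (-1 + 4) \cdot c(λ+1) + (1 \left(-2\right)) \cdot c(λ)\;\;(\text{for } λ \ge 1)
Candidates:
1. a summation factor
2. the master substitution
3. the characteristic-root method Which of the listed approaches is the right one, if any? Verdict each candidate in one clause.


Technique: the characteristic-root method — no index-dependence in the weights and nothing inhomogeneous: classic characteristic-equation setup.
- a summation factor: a summation factor telescopes one-step recursions; this one carries higher-order memory.
- the master substitution: the recursive argument is a shift of the index, not a fixed fraction of it.
- the characteristic-root method: yes — fits the structure here.


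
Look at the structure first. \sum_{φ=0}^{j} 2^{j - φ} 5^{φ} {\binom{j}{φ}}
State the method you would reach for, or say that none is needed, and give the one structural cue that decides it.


Technique: the binomial theorem — terms weighting {\binom{j}{φ}} against matched powers of 5 and 2 reassemble into (5 + 2)^j by the binomial theorem.


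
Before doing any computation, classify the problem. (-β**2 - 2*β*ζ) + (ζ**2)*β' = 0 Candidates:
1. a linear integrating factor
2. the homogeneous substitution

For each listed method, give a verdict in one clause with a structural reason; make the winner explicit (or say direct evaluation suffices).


Verdict: the homogeneous substitution — the slope's numerator and denominator have matching total degree, so it depends only on β/ζ and the ratio substitution collapses it. This doubles as a Bernoulli equation in the unknown as written; the homogeneous route needs no setup at all.
- a linear integrating factor — a nonlinear term in the unknown puts this outside the integrating-factor template.
- the homogeneous substitution — yes, a natural case for it.


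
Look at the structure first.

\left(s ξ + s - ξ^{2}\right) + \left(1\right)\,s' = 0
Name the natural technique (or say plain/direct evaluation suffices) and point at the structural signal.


Technique: a linear integrating factor — the unknown enters only to the first power against a nonzero forcing term — the integrating-factor template applies directly.


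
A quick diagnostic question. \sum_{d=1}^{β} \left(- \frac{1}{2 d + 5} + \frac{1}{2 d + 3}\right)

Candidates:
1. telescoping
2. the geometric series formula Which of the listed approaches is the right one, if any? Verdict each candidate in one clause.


Best approach: telescoping — spot the paired structure — each term adds \frac{1}{2 d + 3} and subtracts its successor value, which the next term restores: the definition of a telescoping chain.
- telescoping: yes, a natural case for it.
- the geometric series formula — the term-to-term ratio drifts with the index — the one thing the geometric formula cannot absorb.


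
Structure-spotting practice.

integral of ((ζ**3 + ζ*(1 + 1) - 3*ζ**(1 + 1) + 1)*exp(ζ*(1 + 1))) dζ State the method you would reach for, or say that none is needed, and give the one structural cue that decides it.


Technique: integration by parts — a polynomial factor (ζ**3 + ζ*(1 + 1) - 3*ζ**(1 + 1) + 1) multiplies exp(ζ*(1 + 1)); differentiating (ζ**3 + ζ*(1 + 1) - 3*ζ**(1 + 1) + 1) lowers its degree while exp(ζ*(1 + 1)) integrates cleanly, so parts wins.


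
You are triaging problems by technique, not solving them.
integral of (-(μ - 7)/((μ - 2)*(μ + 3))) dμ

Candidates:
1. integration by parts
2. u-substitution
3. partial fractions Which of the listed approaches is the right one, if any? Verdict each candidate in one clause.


Verdict: partial fractions — the bottom factors while the top stays lower-degree — split into simple fractions and integrate piece by piece.
- integration by parts: the integrand does not split as a nonconstant polynomial times an exp, sine, cosine of a linear argument, or logarithm — no polynomial-kernel parts product to differentiate one side of.
- u-substitution: no subexpression of the integrand pairs with its own derivative as a factor — individual terms may offer their own substitutions, but any change of variable covering the whole integral would have to be constructed from outside the expression.
- partial fractions: a fit — the right tool for this form.


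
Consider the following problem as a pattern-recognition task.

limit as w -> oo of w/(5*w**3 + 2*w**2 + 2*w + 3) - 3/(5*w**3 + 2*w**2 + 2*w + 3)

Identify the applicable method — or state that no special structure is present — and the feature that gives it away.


Diagnosis: dominant-term comparison — divide by the highest power of w present: lower-order terms vanish and the dominant ratio remains. As a single quotient, the ∞/∞ shape would yield to repeated differentiation as well — the growth comparison gets there in one look.


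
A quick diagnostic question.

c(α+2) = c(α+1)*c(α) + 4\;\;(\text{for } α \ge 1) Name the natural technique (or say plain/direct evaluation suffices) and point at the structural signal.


Method: no special technique — the new term depends nonlinearly on the old ones, which disqualifies every superposition-based technique.


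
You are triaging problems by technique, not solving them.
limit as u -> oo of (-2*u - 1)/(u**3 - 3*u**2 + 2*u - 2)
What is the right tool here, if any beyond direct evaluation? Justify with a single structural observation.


Best approach: dominant-term comparison — divide through by the highest power of u; every lower-order term dies and the dominant terms decide the limit. Viewed as a single quotient this is an ∞/∞ form — an at-infinity application of l'Hôpital's rule would also resolve it; comparing leading growth reads the answer without differentiating.


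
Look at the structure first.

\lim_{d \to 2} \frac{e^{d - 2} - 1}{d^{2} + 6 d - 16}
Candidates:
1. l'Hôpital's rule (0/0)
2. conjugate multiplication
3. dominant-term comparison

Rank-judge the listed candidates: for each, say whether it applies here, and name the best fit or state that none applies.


Diagnosis: l'Hôpital's rule (0/0) — both numerator and denominator vanish at 2: the genuine 0/0 indeterminate that l'Hôpital exists for. The standard small-argument limits would also carry it; the rule is the systematic route.
- l'Hôpital's rule (0/0): applicable, and directly so.
- conjugate multiplication — there are no radicals in tension whose conjugate would simplify matters.
- dominant-term comparison: this is not a rational comparison of growth rates at infinity.


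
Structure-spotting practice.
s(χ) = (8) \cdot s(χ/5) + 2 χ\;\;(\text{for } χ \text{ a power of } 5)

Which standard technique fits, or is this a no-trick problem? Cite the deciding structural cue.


Technique: the master substitution — the argument contracts 5-fold per step: reindex χ exponentially and solve the linear recurrence in the new index.


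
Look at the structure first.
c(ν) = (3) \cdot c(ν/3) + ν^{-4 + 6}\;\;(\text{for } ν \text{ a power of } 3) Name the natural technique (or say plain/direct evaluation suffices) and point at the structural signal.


Best approach: the master substitution — treat m = log base 3 of ν as the new clock: one recursion step advances m by one while ν scales by 3.


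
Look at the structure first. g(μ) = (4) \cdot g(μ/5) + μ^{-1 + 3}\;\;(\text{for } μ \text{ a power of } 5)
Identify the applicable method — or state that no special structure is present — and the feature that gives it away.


Technique: the master substitution — the argument shrinks by the factor 5, so measure the index on a logarithmic scale and the recursion becomes a shift.


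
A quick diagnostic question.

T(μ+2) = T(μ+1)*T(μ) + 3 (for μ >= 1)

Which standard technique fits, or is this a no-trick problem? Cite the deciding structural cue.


Verdict: no special technique — a nonlinear dependence on earlier terms breaks linearity, and with it every superposition-based closed form.


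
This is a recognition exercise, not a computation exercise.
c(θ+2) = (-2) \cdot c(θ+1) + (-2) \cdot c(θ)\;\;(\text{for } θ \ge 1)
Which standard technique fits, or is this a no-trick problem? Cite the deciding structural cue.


Verdict: the characteristic-root method — because shifting θ leaves the equation's coefficients unchanged, exponential trials reduce it to algebra.


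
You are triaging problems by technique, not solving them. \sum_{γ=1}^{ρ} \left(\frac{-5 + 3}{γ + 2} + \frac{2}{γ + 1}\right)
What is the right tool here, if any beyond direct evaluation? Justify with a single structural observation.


Method: telescoping — a difference of consecutive values of one function (\frac{2}{γ + 1} at one index and the next) — telescoping by construction.


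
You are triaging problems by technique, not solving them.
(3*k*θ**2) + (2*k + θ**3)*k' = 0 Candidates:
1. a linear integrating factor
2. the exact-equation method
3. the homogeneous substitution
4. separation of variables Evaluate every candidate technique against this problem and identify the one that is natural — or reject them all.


Verdict: the exact-equation method — this form is already the differential of something: the matching mixed partials of 3*k*θ**2 and 2*k + θ**3 prove it.
- a linear integrating factor — a nonlinear term in the unknown puts this outside the integrating-factor template.
- the exact-equation method: yes, a natural case for it.
- the homogeneous substitution — the ratio of the variables does not determine the slope.
- separation of variables: no division isolates the independent variable from the unknown.


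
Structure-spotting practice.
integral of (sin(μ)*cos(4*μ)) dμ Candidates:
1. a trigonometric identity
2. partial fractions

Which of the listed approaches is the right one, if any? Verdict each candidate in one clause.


Method: a trigonometric identity — the identity turns sin(μ)*cos(4*μ) into two lone cosines/sines, each trivially integrable.
- a trigonometric identity — applicable, and directly so.
- partial fractions: the expression is not a ratio of polynomials that decomposes further.


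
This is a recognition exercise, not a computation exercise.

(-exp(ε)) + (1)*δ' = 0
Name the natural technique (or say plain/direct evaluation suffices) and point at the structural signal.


Technique: no special technique — the slope is a function of ε alone, so integrate both sides directly.


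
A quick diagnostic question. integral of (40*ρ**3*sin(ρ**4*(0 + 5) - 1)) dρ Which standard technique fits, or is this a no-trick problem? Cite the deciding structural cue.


Technique: u-substitution — structure check: outer function, inner expression (ρ**4*(0 + 5) - 1), inner derivative as a factor — the classic u = (ρ**4*(0 + 5) - 1) pattern.


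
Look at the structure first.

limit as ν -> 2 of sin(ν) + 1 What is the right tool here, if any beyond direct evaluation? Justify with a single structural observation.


Method: no special technique — nothing blocks direct substitution at 2: plug in and finish.


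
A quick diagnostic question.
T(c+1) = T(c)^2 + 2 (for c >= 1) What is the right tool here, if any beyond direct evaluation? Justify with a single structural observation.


Best approach: no special technique — the recurrence is nonlinear in the sequence values; study it directly, no linear machinery applies.


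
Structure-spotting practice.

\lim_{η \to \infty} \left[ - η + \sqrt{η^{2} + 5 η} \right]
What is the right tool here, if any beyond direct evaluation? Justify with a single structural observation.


Verdict: conjugate multiplication — this difference gives up after one conjugate multiplication — the radical structure cancels against its conjugate.


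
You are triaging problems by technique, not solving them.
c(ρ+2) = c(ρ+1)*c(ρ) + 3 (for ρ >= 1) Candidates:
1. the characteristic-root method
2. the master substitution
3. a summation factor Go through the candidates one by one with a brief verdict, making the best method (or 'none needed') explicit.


Technique: no special technique — the unknown sequence enters the update nonlinearly, so no linear method fits the recurrence as written — direct iteration remains.
- the characteristic-root method: the recursion is nonlinear in the sequence values, so no linear-modes ansatz applies.
- the master substitution — there is no divide-the-index recursive argument.
- a summation factor: no summation factor applies — the rule is not linear in the sequence values.


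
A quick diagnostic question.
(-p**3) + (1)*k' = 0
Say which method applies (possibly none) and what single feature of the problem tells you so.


Method: no special technique — with k absent the equation is not coupled at all: direct integration in p.


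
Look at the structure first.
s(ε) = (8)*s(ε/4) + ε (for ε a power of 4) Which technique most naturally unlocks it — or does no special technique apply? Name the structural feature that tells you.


Method: the master substitution — a divide-and-conquer shape: argument ε/4, so change variables with ε = 4^m and solve the linear version.


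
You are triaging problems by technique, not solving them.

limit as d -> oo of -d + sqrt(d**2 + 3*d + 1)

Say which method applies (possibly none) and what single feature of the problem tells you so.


Verdict: conjugate multiplication — both pieces blow up but their difference is finite; the conjugate trick rationalizes sqrt(d**2 + 3*d + 1) - d.


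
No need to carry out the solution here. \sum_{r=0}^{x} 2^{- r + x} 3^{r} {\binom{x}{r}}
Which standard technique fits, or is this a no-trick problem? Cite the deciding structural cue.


Method: the binomial theorem — binomial coefficients against complementary powers of 3 and 2: recognize the binomial expansion and resum.


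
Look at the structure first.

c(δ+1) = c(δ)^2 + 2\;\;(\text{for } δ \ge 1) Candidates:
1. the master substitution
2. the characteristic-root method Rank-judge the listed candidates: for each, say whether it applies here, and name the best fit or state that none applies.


Verdict: no special technique — this one you iterate or analyze qualitatively: the nonlinearity defeats linear solution methods.
- the master substitution — the recursive argument is a shift of the index, not a fixed fraction of it.
- the characteristic-root method: the recursion is nonlinear in the sequence values, so no linear-modes ansatz applies.


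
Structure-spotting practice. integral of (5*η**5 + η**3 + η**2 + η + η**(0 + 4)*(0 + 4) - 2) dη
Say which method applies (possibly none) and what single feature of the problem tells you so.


Diagnosis: no special technique — nothing composite, nothing rational, nothing trigonometric — each constant-multiple power of η integrates by the power rule alone.


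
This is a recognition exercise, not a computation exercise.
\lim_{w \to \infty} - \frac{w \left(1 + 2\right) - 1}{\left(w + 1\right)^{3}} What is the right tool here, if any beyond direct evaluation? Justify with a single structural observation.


Method: dominant-term comparison — divide by the highest power of w present: lower-order terms vanish and the dominant ratio remains. l'Hôpital's at-infinity variant applies to the expression viewed as a single quotient; the leading-term comparison is the direct route.


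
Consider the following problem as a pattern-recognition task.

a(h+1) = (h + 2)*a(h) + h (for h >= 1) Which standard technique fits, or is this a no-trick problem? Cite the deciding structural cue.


Method: a summation factor — the coefficient h + 2 drifts with the index, so no fixed root exists; normalizing by the cumulative product telescopes it.


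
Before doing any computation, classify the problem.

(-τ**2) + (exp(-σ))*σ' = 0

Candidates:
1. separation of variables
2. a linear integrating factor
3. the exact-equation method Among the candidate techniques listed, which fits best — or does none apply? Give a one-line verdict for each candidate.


Method: separation of variables — separating collects all σ-dependence with the derivative and leaves all τ-dependence opposite: variables separate.
- separation of variables: yes — fits the structure here.
- a linear integrating factor — a nonlinear term in the unknown puts this outside the integrating-factor template.
- the exact-equation method: with no real cross-dependence between the variables, the exact-equation machinery is a detour rather than the natural reading.


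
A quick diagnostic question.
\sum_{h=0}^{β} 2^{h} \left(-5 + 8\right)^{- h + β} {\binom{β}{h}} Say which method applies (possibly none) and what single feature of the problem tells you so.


Diagnosis: the binomial theorem — the summand is term h of a binomial expansion in 2 and (-5 + 8); the whole sum is a single power.


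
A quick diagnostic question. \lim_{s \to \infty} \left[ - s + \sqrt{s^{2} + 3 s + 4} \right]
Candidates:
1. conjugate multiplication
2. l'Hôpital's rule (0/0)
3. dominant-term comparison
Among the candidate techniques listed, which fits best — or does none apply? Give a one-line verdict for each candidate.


Diagnosis: conjugate multiplication — the difference \sqrt{s^{2} + 3 s + 4} - s is an ∞ − ∞ stalemate; its conjugate partner breaks the tie.
- conjugate multiplication: yes — fits the structure here.
- l'Hôpital's rule (0/0) — the expression is a difference driving to ∞ − ∞, not a 0/0 quotient — there is no ratio for the rule to differentiate.
- dominant-term comparison: no ranking of term growth rates resolves the limit here.


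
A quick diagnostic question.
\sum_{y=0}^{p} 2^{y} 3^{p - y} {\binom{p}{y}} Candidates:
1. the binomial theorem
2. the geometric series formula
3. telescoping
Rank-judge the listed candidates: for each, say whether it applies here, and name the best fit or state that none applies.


Method: the binomial theorem — the binomial coefficients weight matched powers of 2 and 3, which is exactly the expansion of a binomial power.
- the binomial theorem — yes — fits the structure here.
- the geometric series formula: dividing successive terms gives an index-dependent quantity, not a constant.
- telescoping: as presented, consecutive terms share no shifted copy to cancel against — no rewrite is on display to change that.


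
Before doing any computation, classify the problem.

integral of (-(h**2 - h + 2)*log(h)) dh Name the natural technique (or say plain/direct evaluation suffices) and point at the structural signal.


Best approach: integration by parts — the logarithm log(h) wants to be differentiated, not integrated; parts makes that legal.


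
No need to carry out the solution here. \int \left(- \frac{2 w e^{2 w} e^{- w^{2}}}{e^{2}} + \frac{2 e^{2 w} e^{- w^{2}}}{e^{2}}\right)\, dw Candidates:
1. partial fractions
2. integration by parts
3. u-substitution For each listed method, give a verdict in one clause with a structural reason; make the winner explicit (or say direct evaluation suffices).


Best approach: u-substitution — collected, the integrand has one factor that is, up to a constant, the derivative of an inner expression the rest depends on — substitute for that inner expression.
- partial fractions: there is no rational-function structure to decompose.
- integration by parts — a polynomial factor is present, but its partner is not an exp, sine, or cosine of a degree-1 argument, nor a logarithm.
- u-substitution: yes — fits the structure here.


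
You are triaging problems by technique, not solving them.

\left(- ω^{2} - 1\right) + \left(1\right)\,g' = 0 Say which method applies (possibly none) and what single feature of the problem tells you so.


Diagnosis: no special technique — solved for the derivative, g never appears on the right — this is a direct integration in ω, not a differential-equations problem at heart.


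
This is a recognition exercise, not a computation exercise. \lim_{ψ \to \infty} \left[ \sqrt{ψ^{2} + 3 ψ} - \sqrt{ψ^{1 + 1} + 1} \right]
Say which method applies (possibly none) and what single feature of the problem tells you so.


Verdict: conjugate multiplication — turning the difference into a conjugate-rationalized ratio makes the limit readable.


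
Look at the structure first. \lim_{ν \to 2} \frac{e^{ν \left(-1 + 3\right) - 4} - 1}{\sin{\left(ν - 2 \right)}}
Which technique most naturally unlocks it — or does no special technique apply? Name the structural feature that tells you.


Method: l'Hôpital's rule (0/0) — both numerator and denominator vanish at 2: the genuine 0/0 indeterminate that l'Hôpital exists for. A first-order expansion at the point is an equally standard path; the rule packages it.


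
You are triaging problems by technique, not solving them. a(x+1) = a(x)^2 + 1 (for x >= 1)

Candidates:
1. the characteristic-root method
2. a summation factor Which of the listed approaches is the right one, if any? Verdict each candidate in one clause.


Diagnosis: no special technique — the map from one term to the next is curved, not linear, so linear closed-form machinery does not attach.
- the characteristic-root method: nonlinearity rules out exponential-mode superposition from the start.
- a summation factor: no summation factor applies — the rule is not linear in the sequence values.


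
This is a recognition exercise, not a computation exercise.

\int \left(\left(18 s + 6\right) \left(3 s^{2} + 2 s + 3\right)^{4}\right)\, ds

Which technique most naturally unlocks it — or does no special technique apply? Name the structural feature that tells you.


Best approach: u-substitution — spotting that 18 s + 6 is a constant multiple of the derivative of 3 s^{2} + 2 s + 3 is the key observation — substitute u = 3 s^{2} + 2 s + 3 and the integral becomes one-dimensional in u. Expanding everything out would also get there; the substitution is the systematic route.


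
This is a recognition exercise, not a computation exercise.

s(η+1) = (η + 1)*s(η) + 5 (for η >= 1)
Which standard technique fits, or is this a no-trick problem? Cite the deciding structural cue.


Method: a summation factor — because the multiplier η + 1 is index-dependent, divide through by its running product and sum the resulting differences.


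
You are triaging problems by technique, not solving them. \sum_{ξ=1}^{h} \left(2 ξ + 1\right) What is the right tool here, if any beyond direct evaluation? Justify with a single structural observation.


Best approach: no special technique — every summand is a constant multiple of a power of ξ — apply the standard power-sum identities one degree at a time.


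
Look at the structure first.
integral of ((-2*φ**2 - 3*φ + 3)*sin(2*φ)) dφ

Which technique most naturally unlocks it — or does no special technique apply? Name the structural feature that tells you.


Technique: integration by parts — -2*φ**2 - 3*φ + 3 dies after finitely many derivatives while sin(2*φ) cycles under integration — the tabular/parts setup.


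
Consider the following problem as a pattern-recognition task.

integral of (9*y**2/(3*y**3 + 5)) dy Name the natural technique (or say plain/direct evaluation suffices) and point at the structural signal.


Diagnosis: u-substitution — read it as f(3*y**3 + 5) times a constant multiple of d(3*y**3 + 5): one substitution, u = 3*y**3 + 5, finishes it.


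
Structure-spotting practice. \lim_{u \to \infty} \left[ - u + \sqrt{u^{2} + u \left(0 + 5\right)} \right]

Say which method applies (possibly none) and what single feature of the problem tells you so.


Best approach: conjugate multiplication — an infinity-minus-infinity difference with a surviving radical — multiply by the conjugate to cancel the divergence.


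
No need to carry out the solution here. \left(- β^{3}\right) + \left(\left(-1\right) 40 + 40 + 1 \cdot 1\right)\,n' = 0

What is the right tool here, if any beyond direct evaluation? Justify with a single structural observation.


Verdict: no special technique — the slope is a pure function of β; integrate both sides and be done.


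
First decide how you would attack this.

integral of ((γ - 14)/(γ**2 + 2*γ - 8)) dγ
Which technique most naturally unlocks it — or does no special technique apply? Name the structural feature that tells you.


Best approach: partial fractions — the denominator γ**2 + 2*γ - 8 factors, so the quotient decomposes into elementary partial fractions term by term.


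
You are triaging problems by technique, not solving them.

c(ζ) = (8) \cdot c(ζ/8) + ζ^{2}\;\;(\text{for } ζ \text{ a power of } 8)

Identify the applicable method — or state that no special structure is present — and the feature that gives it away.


Diagnosis: the master substitution — treat m = log base 8 of ζ as the new clock: one recursion step advances m by one while ζ scales by 8.


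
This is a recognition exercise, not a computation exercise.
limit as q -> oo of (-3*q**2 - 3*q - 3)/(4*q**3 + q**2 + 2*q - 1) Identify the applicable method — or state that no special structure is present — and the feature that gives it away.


Method: dominant-term comparison — growth-rate triage: the leading powers of q decide the limit, everything else is noise. As a single quotient, the ∞/∞ shape would yield to repeated differentiation as well — the growth comparison gets there in one look.


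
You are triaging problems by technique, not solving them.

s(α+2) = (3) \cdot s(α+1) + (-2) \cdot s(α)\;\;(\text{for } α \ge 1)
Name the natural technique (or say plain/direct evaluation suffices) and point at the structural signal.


Verdict: the characteristic-root method — every coefficient is a fixed number and the forcing is zero — substitute r^α and read off the root equation.


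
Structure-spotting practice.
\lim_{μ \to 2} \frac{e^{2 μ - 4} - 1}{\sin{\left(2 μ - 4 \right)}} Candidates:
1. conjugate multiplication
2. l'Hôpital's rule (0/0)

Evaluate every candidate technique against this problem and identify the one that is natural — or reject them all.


Technique: l'Hôpital's rule (0/0) — both numerator and denominator vanish at 2: the genuine 0/0 indeterminate that l'Hôpital exists for. Known elementary limits would finish this too — the rule just bypasses the case analysis.
- conjugate multiplication: multiplying by a conjugate would not remove any indeterminacy here.
- l'Hôpital's rule (0/0): yes — fits the structure here.


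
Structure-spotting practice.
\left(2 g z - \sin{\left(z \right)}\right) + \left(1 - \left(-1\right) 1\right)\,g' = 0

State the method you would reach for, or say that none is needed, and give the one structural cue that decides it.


Technique: a linear integrating factor — the unknown enters only to the first power against a nonzero forcing term — the integrating-factor template applies directly.


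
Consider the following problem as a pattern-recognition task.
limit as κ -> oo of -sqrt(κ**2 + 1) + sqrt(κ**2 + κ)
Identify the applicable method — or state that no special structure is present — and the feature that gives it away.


Diagnosis: conjugate multiplication — the ∞ − ∞ radical form is the exact trigger for the conjugate maneuver.


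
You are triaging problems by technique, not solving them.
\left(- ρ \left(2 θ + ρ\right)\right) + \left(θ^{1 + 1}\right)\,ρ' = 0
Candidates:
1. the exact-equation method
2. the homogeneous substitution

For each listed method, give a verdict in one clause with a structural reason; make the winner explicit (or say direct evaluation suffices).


Verdict: the homogeneous substitution — the slope is degree-zero homogeneous: the ratio substitution v = ρ/θ collapses it. Rearranged, this also fits the Bernoulli template directly; the homogeneous substitution reads the structure without the rearrangement.
- the exact-equation method — the mixed partial derivatives differ, so the left side is not a total differential.
- the homogeneous substitution: applies; the problem has the shape this method handles.


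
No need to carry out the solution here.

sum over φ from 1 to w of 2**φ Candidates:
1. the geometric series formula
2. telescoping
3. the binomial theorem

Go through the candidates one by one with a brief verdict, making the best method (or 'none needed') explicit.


Diagnosis: the geometric series formula — consecutive terms stand in a fixed index-free ratio — the geometric sum formula closes it.
- the geometric series formula: yes, a natural case for it.
- telescoping — computed from the summand as displayed, the partial sums build up without the pairwise collapse telescoping exploits.
- the binomial theorem — no binomial coefficients pair up with complementary powers here.


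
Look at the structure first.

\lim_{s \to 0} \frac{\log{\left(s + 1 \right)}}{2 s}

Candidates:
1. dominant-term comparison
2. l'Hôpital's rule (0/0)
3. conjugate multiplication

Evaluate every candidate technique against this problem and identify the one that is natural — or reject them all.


Diagnosis: l'Hôpital's rule (0/0) — both numerator and denominator vanish at 0: the genuine 0/0 indeterminate that l'Hôpital exists for. One could equally expand both pieces locally and compare leading terms; the rule does that in one stroke.
- dominant-term comparison — this is not a rational comparison of growth rates at infinity.
- l'Hôpital's rule (0/0): applies; the problem has the shape this method handles.
- conjugate multiplication — rationalization has no target — no divergent radical difference appears.
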